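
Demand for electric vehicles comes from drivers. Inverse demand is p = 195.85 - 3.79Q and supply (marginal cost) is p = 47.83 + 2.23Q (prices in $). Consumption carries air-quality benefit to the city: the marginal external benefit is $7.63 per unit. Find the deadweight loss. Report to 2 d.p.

Market equilibrium (private): 47.83 + 2.23Q = 195.85 - 3.79Q → Q_m = 24.5880.
Social marginal benefit = demand + MEB = 203.48 - 3.79Q.
Set SMB = MC: 203.48 - 3.79Q = 47.83 + 2.23Q → Q* = 25.8555.
The welfare-loss triangle has base |Q_m − Q*| and height MEB(Q_m) (the vertical gap between SMB and MC is zero at Q* and MEB at Q_m).
DWL = ½ × 1.2675 × 7.6300 = 4.8355.

DWL = $4.84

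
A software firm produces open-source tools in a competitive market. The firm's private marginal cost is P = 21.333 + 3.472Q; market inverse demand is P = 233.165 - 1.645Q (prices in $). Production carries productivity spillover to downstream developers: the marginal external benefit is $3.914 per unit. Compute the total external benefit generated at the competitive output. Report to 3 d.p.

$162.031

Market equilibrium (private): 21.333 + 3.472Q = 233.165 - 1.645Q → Q_m = 41.3977.
Total external benefit = MEB × Q_m = 3.914 × 41.3977 = 162.0306.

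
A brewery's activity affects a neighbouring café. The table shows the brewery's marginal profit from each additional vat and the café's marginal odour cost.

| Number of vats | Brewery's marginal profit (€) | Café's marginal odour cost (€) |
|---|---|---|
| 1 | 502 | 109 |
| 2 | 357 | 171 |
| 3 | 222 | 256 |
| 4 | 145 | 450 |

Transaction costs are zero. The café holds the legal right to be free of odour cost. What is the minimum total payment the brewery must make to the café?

Efficient level: marginal profit ≥ marginal odour cost through level 2, so k* = 2.
With the café holding the right, the brewery must at least compensate total damage at k*: 109 + 171 = 280.

€280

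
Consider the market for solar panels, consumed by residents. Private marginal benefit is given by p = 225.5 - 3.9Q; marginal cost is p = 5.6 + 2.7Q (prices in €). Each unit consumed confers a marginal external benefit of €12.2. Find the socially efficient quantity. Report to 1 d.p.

Social marginal benefit = demand + MEB = 237.7 - 3.9Q.
Set SMB = MC: 237.7 - 3.9Q = 5.6 + 2.7Q → Q* = 35.1667.

Q* = 35.2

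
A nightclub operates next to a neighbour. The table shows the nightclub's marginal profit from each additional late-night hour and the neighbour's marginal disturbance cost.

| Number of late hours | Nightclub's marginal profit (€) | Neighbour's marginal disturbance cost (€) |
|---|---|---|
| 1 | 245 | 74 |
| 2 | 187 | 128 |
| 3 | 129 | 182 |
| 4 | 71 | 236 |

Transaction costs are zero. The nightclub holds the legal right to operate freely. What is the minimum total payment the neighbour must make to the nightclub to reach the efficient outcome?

Left alone the nightclub would choose level 4 (marginal profit stays positive).
Efficient level: k* = 2 (marginal profit ≥ marginal disturbance cost through 2).
The neighbour must at least cover the nightclub's forgone profit from cutting 4→2: 129 + 71 = 200.

€200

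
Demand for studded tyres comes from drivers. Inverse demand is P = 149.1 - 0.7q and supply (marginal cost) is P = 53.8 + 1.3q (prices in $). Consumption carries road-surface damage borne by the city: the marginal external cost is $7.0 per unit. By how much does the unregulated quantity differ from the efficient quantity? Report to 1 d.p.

3.5 units

Market equilibrium (private): 53.8 + 1.3q = 149.1 - 0.7q → q_m = 47.6500.
Social marginal benefit = demand − MEC = 142.1 - 0.7q.
Set SMB = MC: 142.1 - 0.7q = 53.8 + 1.3q → q* = 44.1500.
Gap = |47.6500 − 44.1500| = 3.5000.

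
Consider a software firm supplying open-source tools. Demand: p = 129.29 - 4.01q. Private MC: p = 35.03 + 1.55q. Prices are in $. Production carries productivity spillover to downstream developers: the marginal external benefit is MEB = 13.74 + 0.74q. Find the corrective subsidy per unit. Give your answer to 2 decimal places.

Social marginal cost = private MC − MEB = 21.29 + 0.81q.
Set SMC = demand: 21.29 + 0.81q = 129.29 - 4.01q → q* = 22.4066.
The Pigouvian subsidy equals MEB at q*: 13.74 + 0.74×22.4066 = 30.3209.

subsidy = $30.32 per unit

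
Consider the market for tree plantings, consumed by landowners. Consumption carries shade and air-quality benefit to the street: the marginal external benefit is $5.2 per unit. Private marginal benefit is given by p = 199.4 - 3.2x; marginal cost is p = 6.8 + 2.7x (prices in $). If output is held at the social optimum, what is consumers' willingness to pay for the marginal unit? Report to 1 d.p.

Social marginal benefit = demand + MEB = 204.6 - 3.2x.
Set SMB = MC: 204.6 - 3.2x = 6.8 + 2.7x → x* = 33.5254.
Consumer price on the demand curve at x*: 199.4 − 3.2×33.5254 = 92.1187.

P = $92.1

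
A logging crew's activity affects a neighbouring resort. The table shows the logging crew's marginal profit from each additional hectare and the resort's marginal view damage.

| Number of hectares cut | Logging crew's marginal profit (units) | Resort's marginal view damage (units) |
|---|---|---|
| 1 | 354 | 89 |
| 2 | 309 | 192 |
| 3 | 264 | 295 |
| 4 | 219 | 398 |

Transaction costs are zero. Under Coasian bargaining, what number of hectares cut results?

Bargaining reaches the level where marginal profit last exceeds marginal view damage.
That holds through level 2 (309 ≥ 192) but not at 3 (264 < 295).

2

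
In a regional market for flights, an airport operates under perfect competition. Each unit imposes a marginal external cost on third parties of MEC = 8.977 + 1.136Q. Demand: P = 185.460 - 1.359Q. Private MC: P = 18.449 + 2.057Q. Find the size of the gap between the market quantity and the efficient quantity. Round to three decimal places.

14.173 units

Market equilibrium (private): 18.449 + 2.057Q = 185.460 - 1.359Q → Q_m = 48.8908.
Social marginal cost = private MC + MEC = 27.426 + 3.193Q.
Set SMC = demand: 27.426 + 3.193Q = 185.460 - 1.359Q → Q* = 34.7175.
Gap = |48.8908 − 34.7175| = 14.1733.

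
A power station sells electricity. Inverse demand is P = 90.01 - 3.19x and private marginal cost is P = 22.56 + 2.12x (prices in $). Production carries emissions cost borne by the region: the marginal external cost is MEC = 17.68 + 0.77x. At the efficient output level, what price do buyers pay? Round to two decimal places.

P = $63.90

Social marginal cost = private MC + MEC = 40.24 + 2.89x.
Set SMC = demand: 40.24 + 2.89x = 90.01 - 3.19x → x* = 8.1859.
Consumer price on the demand curve at x*: 90.01 − 3.19×8.1859 = 63.8970.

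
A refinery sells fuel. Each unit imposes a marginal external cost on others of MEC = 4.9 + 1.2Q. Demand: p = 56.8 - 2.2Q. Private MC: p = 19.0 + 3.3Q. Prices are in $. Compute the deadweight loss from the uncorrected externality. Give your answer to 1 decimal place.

Market equilibrium (private): 19.0 + 3.3Q = 56.8 - 2.2Q → Q_m = 6.8727.
Social marginal cost = private MC + MEC = 23.9 + 4.5Q.
Set SMC = demand: 23.9 + 4.5Q = 56.8 - 2.2Q → Q* = 4.9104.
The loss is the area between SMC and demand from Q* to Q_m; with linear curves that's a triangle of height MEC(Q_m).
DWL = ½ × 1.9623 × 13.1473 = 12.8995.

DWL = $12.9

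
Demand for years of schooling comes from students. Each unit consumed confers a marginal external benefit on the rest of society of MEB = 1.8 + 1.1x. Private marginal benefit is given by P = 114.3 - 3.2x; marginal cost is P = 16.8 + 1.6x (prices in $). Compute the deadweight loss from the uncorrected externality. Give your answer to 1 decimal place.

Market equilibrium (private): 16.8 + 1.6x = 114.3 - 3.2x → x_m = 20.3125.
Social marginal benefit = demand + MEB = 116.1 - 2.1x.
Set SMB = MC: 116.1 - 2.1x = 16.8 + 1.6x → x* = 26.8378.
The loss is the area between SMB and MC from x* to x_m; with linear curves that's a triangle of height MEB(x_m).
DWL = ½ × 6.5253 × 24.1438 = 78.7728.

DWL = $78.8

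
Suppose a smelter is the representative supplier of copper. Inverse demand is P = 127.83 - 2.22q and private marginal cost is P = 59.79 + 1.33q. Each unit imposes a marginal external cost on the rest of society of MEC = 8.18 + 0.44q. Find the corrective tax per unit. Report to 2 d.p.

Social marginal cost = private MC + MEC = 67.97 + 1.77q.
Set SMC = demand: 67.97 + 1.77q = 127.83 - 2.22q → q* = 15.0025.
The Pigouvian tax equals MEC at q*: 8.18 + 0.44×15.0025 = 14.7811.

tax = 14.78 per unit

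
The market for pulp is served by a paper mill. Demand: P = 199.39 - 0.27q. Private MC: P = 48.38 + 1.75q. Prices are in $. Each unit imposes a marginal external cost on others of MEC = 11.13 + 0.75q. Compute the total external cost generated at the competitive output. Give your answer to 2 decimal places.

Market equilibrium (private): 48.38 + 1.75q = 199.39 - 0.27q → q_m = 74.7574.
Total external cost = ∫₀^{q_m} (11.13 + 0.75q) dq = 11.13×74.7574 + ½×0.75×74.7574² = 2927.8007.

$2927.80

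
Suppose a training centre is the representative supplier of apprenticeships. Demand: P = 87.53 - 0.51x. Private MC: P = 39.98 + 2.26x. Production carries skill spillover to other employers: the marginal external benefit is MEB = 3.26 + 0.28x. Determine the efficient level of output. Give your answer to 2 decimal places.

x* = 20.41

Social marginal cost = private MC − MEB = 36.72 + 1.98x.
Set SMC = demand: 36.72 + 1.98x = 87.53 - 0.51x → x* = 20.4056.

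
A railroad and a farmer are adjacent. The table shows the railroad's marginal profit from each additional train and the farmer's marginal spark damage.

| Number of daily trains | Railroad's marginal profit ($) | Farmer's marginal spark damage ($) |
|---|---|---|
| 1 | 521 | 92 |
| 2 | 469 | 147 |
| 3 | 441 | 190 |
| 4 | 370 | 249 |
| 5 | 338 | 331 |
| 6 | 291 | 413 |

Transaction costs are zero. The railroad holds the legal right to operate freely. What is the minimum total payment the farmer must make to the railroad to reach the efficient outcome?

$291

Left alone the railroad would choose level 6 (marginal profit stays positive).
Efficient level: k* = 5 (marginal profit ≥ marginal spark damage through 5).
The farmer must at least cover the railroad's forgone profit from cutting 6→5: 291 = 291.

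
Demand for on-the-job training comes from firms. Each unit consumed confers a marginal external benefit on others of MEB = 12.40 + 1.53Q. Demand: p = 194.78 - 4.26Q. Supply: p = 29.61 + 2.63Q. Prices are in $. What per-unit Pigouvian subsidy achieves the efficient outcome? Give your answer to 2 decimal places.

Social marginal benefit = demand + MEB = 207.18 - 2.73Q.
Set SMB = MC: 207.18 - 2.73Q = 29.61 + 2.63Q → Q* = 33.1287.
The Pigouvian subsidy equals MEB at Q*: 12.40 + 1.53×33.1287 = 63.0869.

subsidy = $63.09 per unit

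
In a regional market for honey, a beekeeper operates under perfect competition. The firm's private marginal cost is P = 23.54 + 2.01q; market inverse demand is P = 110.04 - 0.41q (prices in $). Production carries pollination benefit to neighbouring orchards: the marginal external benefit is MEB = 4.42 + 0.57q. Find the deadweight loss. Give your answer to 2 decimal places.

DWL = $166.15

Market equilibrium (private): 23.54 + 2.01q = 110.04 - 0.41q → q_m = 35.7438.
Social marginal cost = private MC − MEB = 19.12 + 1.44q.
Set SMC = demand: 19.12 + 1.44q = 110.04 - 0.41q → q* = 49.1459.
Between q* and q_m the wedge demand − SMC runs linearly from 0 to MEB(q_m), so the loss is a triangle.
DWL = ½ × 13.4021 × 24.7940 = 166.1458.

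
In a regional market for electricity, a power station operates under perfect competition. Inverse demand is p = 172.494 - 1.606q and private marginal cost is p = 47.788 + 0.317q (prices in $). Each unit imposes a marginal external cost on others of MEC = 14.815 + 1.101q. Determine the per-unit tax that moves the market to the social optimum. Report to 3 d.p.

tax = $54.825 per unit

Social marginal cost = private MC + MEC = 62.603 + 1.418q.
Set SMC = demand: 62.603 + 1.418q = 172.494 - 1.606q → q* = 36.3396.
The Pigouvian tax equals MEC at q*: 14.815 + 1.101×36.3396 = 54.8249.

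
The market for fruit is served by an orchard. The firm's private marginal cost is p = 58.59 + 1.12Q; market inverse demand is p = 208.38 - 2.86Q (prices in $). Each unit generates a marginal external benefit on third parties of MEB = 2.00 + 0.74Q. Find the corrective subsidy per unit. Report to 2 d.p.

Social marginal cost = private MC − MEB = 56.59 + 0.38Q.
Set SMC = demand: 56.59 + 0.38Q = 208.38 - 2.86Q → Q* = 46.8488.
The Pigouvian subsidy equals MEB at Q*: 2.00 + 0.74×46.8488 = 36.6681.

subsidy = $36.67 per unit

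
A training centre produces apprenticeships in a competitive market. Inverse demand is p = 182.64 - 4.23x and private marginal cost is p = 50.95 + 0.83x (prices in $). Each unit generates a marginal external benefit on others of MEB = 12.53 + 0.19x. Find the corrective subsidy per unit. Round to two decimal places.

subsidy = $18.16 per unit

Social marginal cost = private MC − MEB = 38.42 + 0.64x.
Set SMC = demand: 38.42 + 0.64x = 182.64 - 4.23x → x* = 29.6140.
The Pigouvian subsidy equals MEB at x*: 12.53 + 0.19×29.6140 = 18.1567.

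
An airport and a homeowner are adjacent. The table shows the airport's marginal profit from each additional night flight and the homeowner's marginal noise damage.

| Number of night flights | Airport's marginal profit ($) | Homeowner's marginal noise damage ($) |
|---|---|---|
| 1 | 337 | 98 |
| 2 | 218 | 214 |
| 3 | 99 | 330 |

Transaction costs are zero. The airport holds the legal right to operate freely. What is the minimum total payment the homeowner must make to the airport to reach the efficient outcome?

$99

Left alone the airport would choose level 3 (marginal profit stays positive).
Efficient level: k* = 2 (marginal profit ≥ marginal noise damage through 2).
The homeowner must at least cover the airport's forgone profit from cutting 3→2: 99 = 99.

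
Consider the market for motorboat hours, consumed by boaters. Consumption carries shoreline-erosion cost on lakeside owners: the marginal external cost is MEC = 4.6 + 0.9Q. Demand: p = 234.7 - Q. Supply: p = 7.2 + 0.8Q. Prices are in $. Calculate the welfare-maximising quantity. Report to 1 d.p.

Social marginal benefit = demand − MEC = 230.1 - 1.9Q.
Set SMB = MC: 230.1 - 1.9Q = 7.2 + 0.8Q → Q* = 82.5556.

Q* = 82.6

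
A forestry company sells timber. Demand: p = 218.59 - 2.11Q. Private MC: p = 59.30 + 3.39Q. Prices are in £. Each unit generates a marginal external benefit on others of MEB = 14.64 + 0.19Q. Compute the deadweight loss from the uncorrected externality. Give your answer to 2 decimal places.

DWL = £38.20

Market equilibrium (private): 59.30 + 3.39Q = 218.59 - 2.11Q → Q_m = 28.9618.
Social marginal cost = private MC − MEB = 44.66 + 3.20Q.
Set SMC = demand: 44.66 + 3.20Q = 218.59 - 2.11Q → Q* = 32.7552.
The welfare-loss triangle has base |Q_m − Q*| and height MEB(Q_m) (the vertical gap between SMC and demand is zero at Q* and MEB at Q_m).
DWL = ½ × 3.7934 × 20.1427 = 38.2047.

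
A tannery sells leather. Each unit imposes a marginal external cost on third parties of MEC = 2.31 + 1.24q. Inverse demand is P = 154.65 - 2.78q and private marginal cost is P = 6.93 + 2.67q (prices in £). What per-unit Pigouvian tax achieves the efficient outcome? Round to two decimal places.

Social marginal cost = private MC + MEC = 9.24 + 3.91q.
Set SMC = demand: 9.24 + 3.91q = 154.65 - 2.78q → q* = 21.7354.
The Pigouvian tax equals MEC at q*: 2.31 + 1.24×21.7354 = 29.2619.

tax = £29.26 per unit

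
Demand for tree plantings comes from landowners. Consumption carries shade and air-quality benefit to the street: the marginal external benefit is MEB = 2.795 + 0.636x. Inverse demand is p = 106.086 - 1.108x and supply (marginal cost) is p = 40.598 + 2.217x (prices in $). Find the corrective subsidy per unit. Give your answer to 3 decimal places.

Social marginal benefit = demand + MEB = 108.881 - 0.472x.
Set SMB = MC: 108.881 - 0.472x = 40.598 + 2.217x → x* = 25.3935.
The Pigouvian subsidy equals MEB at x*: 2.795 + 0.636×25.3935 = 18.9453.

subsidy = $18.945 per unit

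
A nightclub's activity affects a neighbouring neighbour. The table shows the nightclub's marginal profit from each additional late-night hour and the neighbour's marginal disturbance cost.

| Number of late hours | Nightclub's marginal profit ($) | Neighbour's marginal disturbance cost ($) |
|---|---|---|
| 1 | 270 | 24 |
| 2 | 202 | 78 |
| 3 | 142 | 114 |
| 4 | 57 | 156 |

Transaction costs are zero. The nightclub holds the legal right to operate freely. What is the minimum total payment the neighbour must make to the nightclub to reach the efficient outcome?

Left alone the nightclub would choose level 4 (marginal profit stays positive).
Efficient level: k* = 3 (marginal profit ≥ marginal disturbance cost through 3).
The neighbour must at least cover the nightclub's forgone profit from cutting 4→3: 57 = 57.

$57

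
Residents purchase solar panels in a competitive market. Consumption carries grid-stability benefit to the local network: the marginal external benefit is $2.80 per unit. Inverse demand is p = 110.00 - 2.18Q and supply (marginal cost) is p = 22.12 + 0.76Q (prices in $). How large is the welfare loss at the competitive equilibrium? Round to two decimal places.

DWL = $1.33

Market equilibrium (private): 22.12 + 0.76Q = 110.00 - 2.18Q → Q_m = 29.8912.
Social marginal benefit = demand + MEB = 112.80 - 2.18Q.
Set SMB = MC: 112.80 - 2.18Q = 22.12 + 0.76Q → Q* = 30.8435.
The welfare-loss triangle has base |Q_m − Q*| and height MEB(Q_m) (the vertical gap between SMB and MC is zero at Q* and MEB at Q_m).
DWL = ½ × 0.9523 × 2.8000 = 1.3332.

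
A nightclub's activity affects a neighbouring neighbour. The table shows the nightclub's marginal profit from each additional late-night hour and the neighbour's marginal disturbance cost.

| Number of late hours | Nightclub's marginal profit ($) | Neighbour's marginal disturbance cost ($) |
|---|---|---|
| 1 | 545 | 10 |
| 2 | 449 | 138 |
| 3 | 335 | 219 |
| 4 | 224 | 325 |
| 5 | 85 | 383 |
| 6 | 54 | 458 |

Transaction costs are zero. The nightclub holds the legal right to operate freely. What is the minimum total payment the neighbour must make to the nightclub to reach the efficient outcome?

Left alone the nightclub would choose level 6 (marginal profit stays positive).
Efficient level: k* = 3 (marginal profit ≥ marginal disturbance cost through 3).
The neighbour must at least cover the nightclub's forgone profit from cutting 6→3: 224 + 85 + 54 = 363.

$363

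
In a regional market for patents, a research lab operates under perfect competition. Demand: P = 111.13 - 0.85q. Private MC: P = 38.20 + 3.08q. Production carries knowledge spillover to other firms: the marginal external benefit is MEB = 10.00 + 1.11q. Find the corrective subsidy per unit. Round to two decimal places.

subsidy = 42.64 per unit

Social marginal cost = private MC − MEB = 28.20 + 1.97q.
Set SMC = demand: 28.20 + 1.97q = 111.13 - 0.85q → q* = 29.4078.
The Pigouvian subsidy equals MEB at q*: 10.00 + 1.11×29.4078 = 42.6427.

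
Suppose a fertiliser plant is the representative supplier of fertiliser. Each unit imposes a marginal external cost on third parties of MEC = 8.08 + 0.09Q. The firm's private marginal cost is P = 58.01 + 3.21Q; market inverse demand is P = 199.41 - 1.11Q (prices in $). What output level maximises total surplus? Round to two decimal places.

Social marginal cost = private MC + MEC = 66.09 + 3.30Q.
Set SMC = demand: 66.09 + 3.30Q = 199.41 - 1.11Q → Q* = 30.2313.

Q* = 30.23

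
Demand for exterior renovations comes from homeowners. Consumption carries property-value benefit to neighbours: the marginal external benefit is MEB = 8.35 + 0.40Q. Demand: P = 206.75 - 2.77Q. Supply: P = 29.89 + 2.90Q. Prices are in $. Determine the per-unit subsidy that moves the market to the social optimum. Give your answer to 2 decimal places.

Social marginal benefit = demand + MEB = 215.10 - 2.37Q.
Set SMB = MC: 215.10 - 2.37Q = 29.89 + 2.90Q → Q* = 35.1442.
The Pigouvian subsidy equals MEB at Q*: 8.35 + 0.40×35.1442 = 22.4077.

subsidy = $22.41 per unit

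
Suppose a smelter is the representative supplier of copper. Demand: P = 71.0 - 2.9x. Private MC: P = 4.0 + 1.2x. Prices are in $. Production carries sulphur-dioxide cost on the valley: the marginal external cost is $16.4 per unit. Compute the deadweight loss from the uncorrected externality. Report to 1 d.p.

Market equilibrium (private): 4.0 + 1.2x = 71.0 - 2.9x → x_m = 16.3415.
Social marginal cost = private MC + MEC = 20.4 + 1.2x.
Set SMC = demand: 20.4 + 1.2x = 71.0 - 2.9x → x* = 12.3415.
The loss is the area between SMC and demand from x* to x_m; with linear curves that's a triangle of height MEC(x_m).
DWL = ½ × 4.0000 × 16.4000 = 32.8000.

DWL = $32.8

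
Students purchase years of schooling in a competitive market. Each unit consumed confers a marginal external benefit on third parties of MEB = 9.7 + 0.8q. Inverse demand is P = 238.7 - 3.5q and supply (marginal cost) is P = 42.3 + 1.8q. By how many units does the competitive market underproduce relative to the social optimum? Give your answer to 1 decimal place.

Market equilibrium (private): 42.3 + 1.8q = 238.7 - 3.5q → q_m = 37.0566.
Social marginal benefit = demand + MEB = 248.4 - 2.7q.
Set SMB = MC: 248.4 - 2.7q = 42.3 + 1.8q → q* = 45.8000.
Gap = |37.0566 − 45.8000| = 8.7434.

8.7 units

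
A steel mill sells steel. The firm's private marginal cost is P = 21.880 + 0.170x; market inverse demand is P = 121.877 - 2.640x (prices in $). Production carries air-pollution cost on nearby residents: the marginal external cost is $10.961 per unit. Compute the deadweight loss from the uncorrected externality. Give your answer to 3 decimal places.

DWL = $21.378

Market equilibrium (private): 21.880 + 0.170x = 121.877 - 2.640x → x_m = 35.5861.
Social marginal cost = private MC + MEC = 32.841 + 0.170x.
Set SMC = demand: 32.841 + 0.170x = 121.877 - 2.640x → x* = 31.6854.
The loss is the area between SMC and demand from x* to x_m; with linear curves that's a triangle of height MEC(x_m).
DWL = ½ × 3.9007 × 10.9610 = 21.3778.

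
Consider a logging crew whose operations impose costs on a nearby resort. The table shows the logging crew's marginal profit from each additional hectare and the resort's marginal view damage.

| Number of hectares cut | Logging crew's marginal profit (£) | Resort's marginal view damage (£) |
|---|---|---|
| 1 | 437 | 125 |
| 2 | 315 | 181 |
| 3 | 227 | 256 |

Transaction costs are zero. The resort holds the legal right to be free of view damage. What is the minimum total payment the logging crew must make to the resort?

Efficient level: marginal profit ≥ marginal view damage through level 2, so k* = 2.
With the resort holding the right, the logging crew must at least compensate total damage at k*: 125 + 181 = 306.

£306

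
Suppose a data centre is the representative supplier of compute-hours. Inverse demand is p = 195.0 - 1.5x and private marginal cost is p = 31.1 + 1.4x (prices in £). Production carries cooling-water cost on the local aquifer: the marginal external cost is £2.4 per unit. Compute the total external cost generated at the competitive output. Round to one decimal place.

Market equilibrium (private): 31.1 + 1.4x = 195.0 - 1.5x → x_m = 56.5172.
Total external cost = MEC × x_m = 2.4 × 56.5172 = 135.6413.

£135.6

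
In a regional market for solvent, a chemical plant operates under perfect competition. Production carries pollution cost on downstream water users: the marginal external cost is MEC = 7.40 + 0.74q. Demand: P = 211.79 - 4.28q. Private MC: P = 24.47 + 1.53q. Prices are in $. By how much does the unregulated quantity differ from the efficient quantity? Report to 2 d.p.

Market equilibrium (private): 24.47 + 1.53q = 211.79 - 4.28q → q_m = 32.2410.
Social marginal cost = private MC + MEC = 31.87 + 2.27q.
Set SMC = demand: 31.87 + 2.27q = 211.79 - 4.28q → q* = 27.4687.
Gap = |32.2410 − 27.4687| = 4.7723.

4.77 units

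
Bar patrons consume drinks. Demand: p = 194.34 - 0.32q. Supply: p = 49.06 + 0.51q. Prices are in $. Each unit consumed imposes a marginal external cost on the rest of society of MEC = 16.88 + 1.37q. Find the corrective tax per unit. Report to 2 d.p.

Social marginal benefit = demand − MEC = 177.46 - 1.69q.
Set SMB = MC: 177.46 - 1.69q = 49.06 + 0.51q → q* = 58.3636.
The Pigouvian tax equals MEC at q*: 16.88 + 1.37×58.3636 = 96.8381.

tax = $96.84 per unit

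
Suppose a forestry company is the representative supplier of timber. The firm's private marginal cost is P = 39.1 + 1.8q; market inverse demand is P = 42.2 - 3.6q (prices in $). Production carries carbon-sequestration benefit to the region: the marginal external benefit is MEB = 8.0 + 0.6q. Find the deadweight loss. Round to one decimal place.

DWL = $7.3

Market equilibrium (private): 39.1 + 1.8q = 42.2 - 3.6q → q_m = 0.5741.
Social marginal cost = private MC − MEB = 31.1 + 1.2q.
Set SMC = demand: 31.1 + 1.2q = 42.2 - 3.6q → q* = 2.3125.
Height of the DWL triangle at q_m is demand(q_m) − SMC(q_m) = MEB(q_m) = 8.3444.
DWL = ½ × 1.7384 × 8.3444 = 7.2530.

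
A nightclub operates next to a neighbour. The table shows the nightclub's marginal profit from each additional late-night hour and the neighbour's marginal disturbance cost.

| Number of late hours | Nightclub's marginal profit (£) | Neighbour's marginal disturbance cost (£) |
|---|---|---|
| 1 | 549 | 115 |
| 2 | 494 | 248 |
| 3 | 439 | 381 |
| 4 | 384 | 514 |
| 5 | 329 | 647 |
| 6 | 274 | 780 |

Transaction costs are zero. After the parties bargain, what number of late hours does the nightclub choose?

Bargaining reaches the level where marginal profit last exceeds marginal disturbance cost.
That holds through level 3 (439 ≥ 381) but not at 4 (384 < 514).

3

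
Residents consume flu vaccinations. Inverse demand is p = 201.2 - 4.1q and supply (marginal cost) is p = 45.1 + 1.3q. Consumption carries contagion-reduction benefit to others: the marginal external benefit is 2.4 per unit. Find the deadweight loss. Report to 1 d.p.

DWL = 0.5

Market equilibrium (private): 45.1 + 1.3q = 201.2 - 4.1q → q_m = 28.9074.
Social marginal benefit = demand + MEB = 203.6 - 4.1q.
Set SMB = MC: 203.6 - 4.1q = 45.1 + 1.3q → q* = 29.3519.
Height of the DWL triangle at q_m is SMB(q_m) − MC(q_m) = MEB(q_m) = 2.4000.
DWL = ½ × 0.4445 × 2.4000 = 0.5334.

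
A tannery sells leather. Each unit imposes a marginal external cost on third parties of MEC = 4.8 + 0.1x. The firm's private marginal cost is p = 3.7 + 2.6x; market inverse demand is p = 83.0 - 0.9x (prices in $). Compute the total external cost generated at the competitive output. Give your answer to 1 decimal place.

$134.4

Market equilibrium (private): 3.7 + 2.6x = 83.0 - 0.9x → x_m = 22.6571.
Total external cost = ∫₀^{x_m} (4.8 + 0.1x) dx = 4.8×22.6571 + ½×0.1×22.6571² = 134.4213.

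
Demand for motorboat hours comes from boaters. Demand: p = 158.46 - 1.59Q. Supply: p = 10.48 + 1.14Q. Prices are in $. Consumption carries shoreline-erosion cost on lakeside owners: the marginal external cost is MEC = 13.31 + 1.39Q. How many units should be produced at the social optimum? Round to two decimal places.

Social marginal benefit = demand − MEC = 145.15 - 2.98Q.
Set SMB = MC: 145.15 - 2.98Q = 10.48 + 1.14Q → Q* = 32.6869.

Q* = 32.69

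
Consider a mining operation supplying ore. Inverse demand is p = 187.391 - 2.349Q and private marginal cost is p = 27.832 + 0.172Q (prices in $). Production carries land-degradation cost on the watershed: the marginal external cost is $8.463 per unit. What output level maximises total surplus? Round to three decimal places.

Social marginal cost = private MC + MEC = 36.295 + 0.172Q.
Set SMC = demand: 36.295 + 0.172Q = 187.391 - 2.349Q → Q* = 59.9349.

Q* = 59.935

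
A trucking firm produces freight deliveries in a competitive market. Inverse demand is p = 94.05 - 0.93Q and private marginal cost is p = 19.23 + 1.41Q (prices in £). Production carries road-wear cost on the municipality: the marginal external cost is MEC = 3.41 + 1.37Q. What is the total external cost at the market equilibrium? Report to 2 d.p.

£809.35

Market equilibrium (private): 19.23 + 1.41Q = 94.05 - 0.93Q → Q_m = 31.9744.
Total external cost = ∫₀^{Q_m} (3.41 + 1.37Q) dQ = 3.41×31.9744 + ½×1.37×31.9744² = 809.3508.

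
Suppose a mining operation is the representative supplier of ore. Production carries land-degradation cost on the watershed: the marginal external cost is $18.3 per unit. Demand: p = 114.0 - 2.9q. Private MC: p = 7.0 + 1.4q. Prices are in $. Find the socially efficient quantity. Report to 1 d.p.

q* = 20.6

Social marginal cost = private MC + MEC = 25.3 + 1.4q.
Set SMC = demand: 25.3 + 1.4q = 114.0 - 2.9q → q* = 20.6279.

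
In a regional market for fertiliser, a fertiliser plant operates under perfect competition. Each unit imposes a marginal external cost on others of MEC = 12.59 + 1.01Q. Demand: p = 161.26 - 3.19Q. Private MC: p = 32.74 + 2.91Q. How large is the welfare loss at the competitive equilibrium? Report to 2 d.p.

DWL = 80.67

Market equilibrium (private): 32.74 + 2.91Q = 161.26 - 3.19Q → Q_m = 21.0689.
Social marginal cost = private MC + MEC = 45.33 + 3.92Q.
Set SMC = demand: 45.33 + 3.92Q = 161.26 - 3.19Q → Q* = 16.3052.
Between Q* and Q_m the wedge SMC − demand runs linearly from 0 to MEC(Q_m), so the loss is a triangle.
DWL = ½ × 4.7637 × 33.8695 = 80.6721.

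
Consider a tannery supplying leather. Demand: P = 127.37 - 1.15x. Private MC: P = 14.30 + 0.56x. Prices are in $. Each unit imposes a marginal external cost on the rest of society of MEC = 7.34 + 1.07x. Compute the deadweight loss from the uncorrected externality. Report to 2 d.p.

Market equilibrium (private): 14.30 + 0.56x = 127.37 - 1.15x → x_m = 66.1228.
Social marginal cost = private MC + MEC = 21.64 + 1.63x.
Set SMC = demand: 21.64 + 1.63x = 127.37 - 1.15x → x* = 38.0324.
The welfare-loss triangle has base |x_m − x*| and height MEC(x_m) (the vertical gap between SMC and demand is zero at x* and MEC at x_m).
DWL = ½ × 28.0904 × 78.0914 = 1096.8093.

DWL = $1096.81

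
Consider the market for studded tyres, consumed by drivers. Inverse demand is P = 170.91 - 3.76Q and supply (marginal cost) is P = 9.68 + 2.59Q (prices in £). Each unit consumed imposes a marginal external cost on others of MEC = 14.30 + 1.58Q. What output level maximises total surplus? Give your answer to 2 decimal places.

Social marginal benefit = demand − MEC = 156.61 - 5.34Q.
Set SMB = MC: 156.61 - 5.34Q = 9.68 + 2.59Q → Q* = 18.5284.

Q* = 18.53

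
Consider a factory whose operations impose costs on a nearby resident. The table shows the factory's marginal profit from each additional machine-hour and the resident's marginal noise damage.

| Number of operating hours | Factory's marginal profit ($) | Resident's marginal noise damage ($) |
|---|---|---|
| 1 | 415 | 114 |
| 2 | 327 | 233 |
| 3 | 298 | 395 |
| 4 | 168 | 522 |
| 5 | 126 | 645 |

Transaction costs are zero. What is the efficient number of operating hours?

2

Bargaining reaches the level where marginal profit last exceeds marginal noise damage.
That holds through level 2 (327 ≥ 233) but not at 3 (298 < 395).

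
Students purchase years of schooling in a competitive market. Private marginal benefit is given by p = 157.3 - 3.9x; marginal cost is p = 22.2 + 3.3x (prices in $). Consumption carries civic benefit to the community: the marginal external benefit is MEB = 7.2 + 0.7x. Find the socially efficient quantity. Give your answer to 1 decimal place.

x* = 21.9

Social marginal benefit = demand + MEB = 164.5 - 3.2x.
Set SMB = MC: 164.5 - 3.2x = 22.2 + 3.3x → x* = 21.8923.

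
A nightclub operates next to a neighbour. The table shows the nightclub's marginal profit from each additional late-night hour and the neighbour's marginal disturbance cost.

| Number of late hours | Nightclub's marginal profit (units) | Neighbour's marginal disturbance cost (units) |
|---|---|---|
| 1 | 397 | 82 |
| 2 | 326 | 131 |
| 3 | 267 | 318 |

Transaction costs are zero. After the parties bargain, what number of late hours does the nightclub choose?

2

Bargaining reaches the level where marginal profit last exceeds marginal disturbance cost.
That holds through level 2 (326 ≥ 131) but not at 3 (267 < 318).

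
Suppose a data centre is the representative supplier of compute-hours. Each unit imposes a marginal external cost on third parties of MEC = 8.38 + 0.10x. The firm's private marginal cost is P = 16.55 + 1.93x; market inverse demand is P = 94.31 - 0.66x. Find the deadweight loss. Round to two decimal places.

Market equilibrium (private): 16.55 + 1.93x = 94.31 - 0.66x → x_m = 30.0232.
Social marginal cost = private MC + MEC = 24.93 + 2.03x.
Set SMC = demand: 24.93 + 2.03x = 94.31 - 0.66x → x* = 25.7918.
The loss is the area between SMC and demand from x* to x_m; with linear curves that's a triangle of height MEC(x_m).
DWL = ½ × 4.2314 × 11.3823 = 24.0815.

DWL = 24.08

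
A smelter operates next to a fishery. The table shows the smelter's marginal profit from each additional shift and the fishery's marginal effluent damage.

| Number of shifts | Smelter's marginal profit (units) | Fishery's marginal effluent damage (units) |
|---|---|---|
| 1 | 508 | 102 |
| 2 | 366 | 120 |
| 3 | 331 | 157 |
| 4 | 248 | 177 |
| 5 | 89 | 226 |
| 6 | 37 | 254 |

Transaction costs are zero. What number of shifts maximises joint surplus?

Bargaining reaches the level where marginal profit last exceeds marginal effluent damage.
That holds through level 4 (248 ≥ 177) but not at 5 (89 < 226).

4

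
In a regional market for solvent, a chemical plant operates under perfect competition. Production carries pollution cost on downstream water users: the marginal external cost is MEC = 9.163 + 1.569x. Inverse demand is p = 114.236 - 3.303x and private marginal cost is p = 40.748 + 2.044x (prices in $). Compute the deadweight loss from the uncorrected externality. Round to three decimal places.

DWL = $68.258

Market equilibrium (private): 40.748 + 2.044x = 114.236 - 3.303x → x_m = 13.7438.
Social marginal cost = private MC + MEC = 49.911 + 3.613x.
Set SMC = demand: 49.911 + 3.613x = 114.236 - 3.303x → x* = 9.3009.
Between x* and x_m the wedge SMC − demand runs linearly from 0 to MEC(x_m), so the loss is a triangle.
DWL = ½ × 4.4429 × 30.7270 = 68.2585.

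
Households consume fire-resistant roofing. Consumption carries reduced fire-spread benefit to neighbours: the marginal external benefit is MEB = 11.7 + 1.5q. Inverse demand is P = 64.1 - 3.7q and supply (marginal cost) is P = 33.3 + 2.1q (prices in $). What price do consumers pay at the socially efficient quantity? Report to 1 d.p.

Social marginal benefit = demand + MEB = 75.8 - 2.2q.
Set SMB = MC: 75.8 - 2.2q = 33.3 + 2.1q → q* = 9.8837.
Consumer price on the demand curve at q*: 64.1 − 3.7×9.8837 = 27.5303.

P = $27.5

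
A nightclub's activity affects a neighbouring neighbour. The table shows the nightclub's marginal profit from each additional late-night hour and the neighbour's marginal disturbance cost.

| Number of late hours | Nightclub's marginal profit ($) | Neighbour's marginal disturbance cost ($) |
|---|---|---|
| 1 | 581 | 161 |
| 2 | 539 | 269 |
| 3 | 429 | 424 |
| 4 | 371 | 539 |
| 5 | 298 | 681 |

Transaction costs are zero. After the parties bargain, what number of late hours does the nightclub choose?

3

Bargaining reaches the level where marginal profit last exceeds marginal disturbance cost.
That holds through level 3 (429 ≥ 424) but not at 4 (371 < 539).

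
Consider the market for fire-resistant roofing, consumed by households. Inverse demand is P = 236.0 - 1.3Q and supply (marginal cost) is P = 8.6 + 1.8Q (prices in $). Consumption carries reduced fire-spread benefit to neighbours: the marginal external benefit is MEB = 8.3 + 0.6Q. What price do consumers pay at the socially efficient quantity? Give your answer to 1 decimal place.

Social marginal benefit = demand + MEB = 244.3 - 0.7Q.
Set SMB = MC: 244.3 - 0.7Q = 8.6 + 1.8Q → Q* = 94.2800.
Consumer price on the demand curve at Q*: 236.0 − 1.3×94.2800 = 113.4360.

P = $113.4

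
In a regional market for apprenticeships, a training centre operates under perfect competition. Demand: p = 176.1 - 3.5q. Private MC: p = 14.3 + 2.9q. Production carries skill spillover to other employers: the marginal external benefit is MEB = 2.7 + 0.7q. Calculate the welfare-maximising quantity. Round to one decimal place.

Social marginal cost = private MC − MEB = 11.6 + 2.2q.
Set SMC = demand: 11.6 + 2.2q = 176.1 - 3.5q → q* = 28.8596.

q* = 28.9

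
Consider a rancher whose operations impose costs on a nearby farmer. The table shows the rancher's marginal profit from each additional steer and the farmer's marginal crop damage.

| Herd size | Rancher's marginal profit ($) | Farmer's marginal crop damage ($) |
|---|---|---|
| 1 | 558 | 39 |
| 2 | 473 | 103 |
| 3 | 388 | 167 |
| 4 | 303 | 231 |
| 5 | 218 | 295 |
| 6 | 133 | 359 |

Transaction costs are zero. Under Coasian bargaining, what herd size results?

Bargaining reaches the level where marginal profit last exceeds marginal crop damage.
That holds through level 4 (303 ≥ 231) but not at 5 (218 < 295).

4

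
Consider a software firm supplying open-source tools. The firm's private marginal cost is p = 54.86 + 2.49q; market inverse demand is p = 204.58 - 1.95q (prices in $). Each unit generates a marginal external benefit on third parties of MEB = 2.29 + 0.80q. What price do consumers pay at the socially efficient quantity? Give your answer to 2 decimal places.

P = $123.15

Social marginal cost = private MC − MEB = 52.57 + 1.69q.
Set SMC = demand: 52.57 + 1.69q = 204.58 - 1.95q → q* = 41.7610.
Consumer price on the demand curve at q*: 204.58 − 1.95×41.7610 = 123.1461.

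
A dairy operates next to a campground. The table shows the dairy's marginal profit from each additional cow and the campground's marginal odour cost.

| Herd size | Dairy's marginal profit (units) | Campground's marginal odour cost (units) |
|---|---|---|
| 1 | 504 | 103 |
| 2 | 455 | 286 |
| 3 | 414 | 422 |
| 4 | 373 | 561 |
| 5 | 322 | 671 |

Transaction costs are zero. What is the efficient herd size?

2

Bargaining reaches the level where marginal profit last exceeds marginal odour cost.
That holds through level 2 (455 ≥ 286) but not at 3 (414 < 422).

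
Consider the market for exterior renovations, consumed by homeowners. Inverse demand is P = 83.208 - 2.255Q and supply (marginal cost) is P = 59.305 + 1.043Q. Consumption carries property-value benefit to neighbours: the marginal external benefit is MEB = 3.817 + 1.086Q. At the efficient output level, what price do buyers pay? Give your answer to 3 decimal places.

P = 54.949

Social marginal benefit = demand + MEB = 87.025 - 1.169Q.
Set SMB = MC: 87.025 - 1.169Q = 59.305 + 1.043Q → Q* = 12.5316.
Consumer price on the demand curve at Q*: 83.208 − 2.255×12.5316 = 54.9492.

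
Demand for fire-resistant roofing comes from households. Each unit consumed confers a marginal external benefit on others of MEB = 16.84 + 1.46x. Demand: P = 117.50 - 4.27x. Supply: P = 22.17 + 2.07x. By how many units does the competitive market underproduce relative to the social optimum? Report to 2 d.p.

7.95 units

Market equilibrium (private): 22.17 + 2.07x = 117.50 - 4.27x → x_m = 15.0363.
Social marginal benefit = demand + MEB = 134.34 - 2.81x.
Set SMB = MC: 134.34 - 2.81x = 22.17 + 2.07x → x* = 22.9857.
Gap = |15.0363 − 22.9857| = 7.9494.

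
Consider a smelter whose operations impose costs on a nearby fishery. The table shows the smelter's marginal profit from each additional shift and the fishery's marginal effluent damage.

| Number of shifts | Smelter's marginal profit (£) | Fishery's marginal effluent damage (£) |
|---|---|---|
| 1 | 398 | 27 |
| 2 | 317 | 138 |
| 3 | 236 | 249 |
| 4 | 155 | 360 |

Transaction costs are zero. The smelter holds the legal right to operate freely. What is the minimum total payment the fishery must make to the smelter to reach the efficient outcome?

£391

Left alone the smelter would choose level 4 (marginal profit stays positive).
Efficient level: k* = 2 (marginal profit ≥ marginal effluent damage through 2).
The fishery must at least cover the smelter's forgone profit from cutting 4→2: 236 + 155 = 391.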